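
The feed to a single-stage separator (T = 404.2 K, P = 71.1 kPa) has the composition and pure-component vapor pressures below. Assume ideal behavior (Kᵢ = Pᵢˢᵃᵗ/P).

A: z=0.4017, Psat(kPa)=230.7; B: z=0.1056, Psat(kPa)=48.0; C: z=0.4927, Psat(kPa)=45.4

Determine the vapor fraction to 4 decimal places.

ψ = 0.8642

Raoult's law: Kᵢ = Pᵢˢᵃᵗ/P = Pᵢˢᵃᵗ/71.1.
  K_A = 230.7/71.1 = 3.244726, K_B = 48.0/71.1 = 0.675105, K_C = 45.4/71.1 = 0.638537
Rachford–Rice: g(ψ) = Σ zᵢ(Kᵢ−1)/(1+ψ(Kᵢ−1)) = 0.
g(0) = ΣzᵢKᵢ − 1 = 0.6893 and g(1) = 1 − Σzᵢ/Kᵢ = -0.0518, so a root lies in (0, 1).
Newton–Raphson from ψ = 0.5:
  ψ = 0.5000: g = 0.16652, g' = -0.5612 → ψ = 0.7967
  ψ = 0.7967: g = 0.02695, g' = -0.4076 → ψ = 0.8629
  ψ = 0.8629: g = 0.00054, g' = -0.3921 → ψ = 0.8642
Converged at ψ = 0.8642.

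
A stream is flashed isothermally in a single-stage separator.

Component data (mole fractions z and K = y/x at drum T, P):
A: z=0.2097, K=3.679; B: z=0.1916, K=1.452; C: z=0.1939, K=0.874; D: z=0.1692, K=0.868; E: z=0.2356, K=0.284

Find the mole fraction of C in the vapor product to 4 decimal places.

Newton–Raphson from ψ = 0.5:
  ψ = 0.5000: g = -0.00197, g' = -0.6009 → ψ = 0.4967
Converged at ψ = 0.4967.
Compositions from xᵢ = zᵢ/(1+ψ(Kᵢ−1)), yᵢ = Kᵢxᵢ:
  A: x = 0.0900, y = 0.3310
  B: x = 0.1565, y = 0.2272
  C: x = 0.2068, y = 0.1808
  D: x = 0.1811, y = 0.1572
  E: x = 0.3656, y = 0.1038

y_C = 0.1808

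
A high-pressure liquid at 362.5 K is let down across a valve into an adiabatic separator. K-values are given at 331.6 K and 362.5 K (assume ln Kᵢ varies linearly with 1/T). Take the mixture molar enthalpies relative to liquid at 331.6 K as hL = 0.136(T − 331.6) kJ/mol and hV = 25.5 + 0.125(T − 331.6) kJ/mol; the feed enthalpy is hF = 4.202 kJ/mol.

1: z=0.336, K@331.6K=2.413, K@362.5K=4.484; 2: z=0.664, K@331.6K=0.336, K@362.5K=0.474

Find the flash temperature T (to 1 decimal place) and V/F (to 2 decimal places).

Adiabatic flash: solve Rachford–Rice at each trial T, then check hF = ψ·hV(T) + (1−ψ)·hL(T).
  T = 331.6 K: K = (2.413, 0.336), RR gives ψ = 0.036, H_out = 0.921 kJ/mol
  T = 362.5 K: K = (4.484, 0.474), RR gives ψ = 0.448, H_out = 15.479 kJ/mol
  T = 347.1 K: K = (3.338, 0.402), RR gives ψ = 0.278, H_out = 9.156 kJ/mol
  T = 339.4 K: K = (2.852, 0.369), RR gives ψ = 0.174, H_out = 5.473 kJ/mol
  T = 335.5 K: K = (2.626, 0.352), RR gives ψ = 0.110, H_out = 3.336 kJ/mol
  T = 337.4 K: K = (2.734, 0.360), RR gives ψ = 0.142, H_out = 4.407 kJ/mol
Linear interpolation between T = 335.5 (H_out = 3.336) and T = 337.4 (H_out = 4.407) on hF = 4.202 gives T ≈ 337.0 K, at which ψ = 0.14.

T = 337.0 K, V/F = 0.14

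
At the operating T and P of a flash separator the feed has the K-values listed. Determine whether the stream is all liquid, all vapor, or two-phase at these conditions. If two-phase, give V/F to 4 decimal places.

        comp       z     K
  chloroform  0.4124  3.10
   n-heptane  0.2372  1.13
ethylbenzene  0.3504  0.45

two-phase, V/F = 0.8116

ΣzᵢKᵢ = 1.7042; Σzᵢ/Kᵢ = 1.1216.
Both exceed 1, so a two-phase solution exists.
Material balance + equilibrium reduce to Σ zᵢ(Kᵢ−1)/(1+ψ(Kᵢ−1)) = 0.
Iterate (Newton) starting at ψ = 0.5:
  ψ = 0.5000: g = 0.18559, g' = -0.6380 → ψ = 0.7909
  ψ = 0.7909: g = 0.01233, g' = -0.5922 → ψ = 0.8117
  ψ = 0.8117: g = -0.00006, g' = -0.5978 → ψ = 0.8116
Converged at ψ = 0.8116.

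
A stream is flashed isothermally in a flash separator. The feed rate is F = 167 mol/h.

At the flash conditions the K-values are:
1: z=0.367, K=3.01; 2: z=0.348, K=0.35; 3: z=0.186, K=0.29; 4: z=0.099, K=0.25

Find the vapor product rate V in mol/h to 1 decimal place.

Let ψ = V/F and solve Σ zᵢ(Kᵢ−1)/(1+ψ(Kᵢ−1)) = 0.
Check two-phase: ΣzᵢKᵢ = 1.305 > 1 and Σzᵢ/Kᵢ = 2.154 > 1, so g(0) = 0.305 > 0 and g(1) = -1.154 < 0.
Newton iteration, ψ⁰ = 0.5:
  ψ = 0.500: g = -0.2907, g' = -1.059 → ψ = 0.226
  ψ = 0.226: g = -0.0041, g' = -1.117 → ψ = 0.222
Converged at ψ = 0.222.
Then V = ψ·F = 0.2219·167 = 37.1 mol/h and L = F − V = 129.9 mol/h.

V = 37.1 mol/h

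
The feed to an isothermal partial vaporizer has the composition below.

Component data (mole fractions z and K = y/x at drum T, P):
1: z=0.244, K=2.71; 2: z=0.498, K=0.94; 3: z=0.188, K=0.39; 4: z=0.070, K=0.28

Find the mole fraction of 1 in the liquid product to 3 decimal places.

Rachford–Rice: g(ψ) = Σ zᵢ(Kᵢ−1)/(1+ψ(Kᵢ−1)) = 0.
Check two-phase: ΣzᵢKᵢ = 1.222 > 1 and Σzᵢ/Kᵢ = 1.352 > 1, so g(0) = 0.222 > 0 and g(1) = -0.352 < 0.
Newton–Raphson from ψ = 0.5:
  ψ = 0.500: g = -0.0496, g' = -0.443 → ψ = 0.388
Converged at ψ = 0.388.
Compositions from xᵢ = zᵢ/(1+ψ(Kᵢ−1)), yᵢ = Kᵢxᵢ:
  1: x = 0.147, y = 0.397
  2: x = 0.510, y = 0.479
  3: x = 0.246, y = 0.096
  4: x = 0.097, y = 0.027

x_1 = 0.147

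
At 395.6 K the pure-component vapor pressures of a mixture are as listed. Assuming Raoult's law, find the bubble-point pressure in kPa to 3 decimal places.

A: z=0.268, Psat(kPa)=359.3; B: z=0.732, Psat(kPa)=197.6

At the bubble point ψ → 0, so ΣzᵢKᵢ = 1 with Kᵢ = Pᵢˢᵃᵗ/P ⇒ P = ΣzᵢPᵢˢᵃᵗ.
P = 0.268·359.3 + 0.732·197.6 = 240.936 kPa

Pbub = 240.936 kPa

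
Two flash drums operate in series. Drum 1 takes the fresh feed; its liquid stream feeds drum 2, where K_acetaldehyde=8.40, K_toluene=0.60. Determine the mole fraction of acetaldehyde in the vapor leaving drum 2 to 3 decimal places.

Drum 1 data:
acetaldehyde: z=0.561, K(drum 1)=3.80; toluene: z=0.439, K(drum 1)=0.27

Drum 1:
Let ψ₁ = V/F and solve Σ zᵢ(Kᵢ−1)/(1+ψ₁(Kᵢ−1)) = 0.
Check two-phase: ΣzᵢKᵢ = 2.250 > 1 and Σzᵢ/Kᵢ = 1.774 > 1, so g(0) = 1.250 > 0 and g(1) = -0.774 < 0.
Binary case is linear: z₁(K₁−1)(1+ψ₁(K₂−1)) + z₂(K₂−1)(1+ψ₁(K₁−1)) = 0
⇒ ψ₁ = [z₁(K₁−1)+z₂(K₂−1)] / [−(K₁−1)(K₂−1)] = 1.2503/2.0440 = 0.612
Drum-1 compositions:
  acetaldehyde: x = 0.207, y = 0.786
  toluene: x = 0.793, y = 0.214
Drum-2 feed = drum-1 liquid: z₂ = (0.2068, 0.7932).
Drum 2:
Rachford–Rice: g(ψ₂) = Σ zᵢ(Kᵢ−1)/(1+ψ₂(Kᵢ−1)) = 0.
Feasibility: ΣzᵢKᵢ = 2.213, Σzᵢ/Kᵢ = 1.347 — both > 1, two phases present.
Binary case is linear: z₁(K₁−1)(1+ψ₂(K₂−1)) + z₂(K₂−1)(1+ψ₂(K₁−1)) = 0
⇒ ψ₂ = [z₁(K₁−1)+z₂(K₂−1)] / [−(K₁−1)(K₂−1)] = 1.2130/2.9600 = 0.410
  acetaldehyde: x = 0.051, y = 0.431
  toluene: x = 0.949, y = 0.569

y_acetaldehyde (drum 2) = 0.431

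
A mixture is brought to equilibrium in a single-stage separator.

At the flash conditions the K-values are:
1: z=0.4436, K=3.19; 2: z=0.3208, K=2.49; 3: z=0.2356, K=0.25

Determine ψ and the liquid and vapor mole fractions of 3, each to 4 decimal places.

ψ = 0.8922, x_3 = 0.7121, y_3 = 0.1780

Iterate (Newton) starting at ψ = 0.5:
  ψ = 0.5000: g = 0.45492, g' = -1.0579 → ψ = 0.9300
  ψ = 0.9300: g = -0.06389, g' = -1.8042 → ψ = 0.8946
  ψ = 0.8946: g = -0.00383, g' = -1.5978 → ψ = 0.8922
Converged at ψ = 0.8922.
Compositions from xᵢ = zᵢ/(1+ψ(Kᵢ−1)), yᵢ = Kᵢxᵢ:
  1: x = 0.1502, y = 0.4791
  2: x = 0.1377, y = 0.3429
  3: x = 0.7121, y = 0.1780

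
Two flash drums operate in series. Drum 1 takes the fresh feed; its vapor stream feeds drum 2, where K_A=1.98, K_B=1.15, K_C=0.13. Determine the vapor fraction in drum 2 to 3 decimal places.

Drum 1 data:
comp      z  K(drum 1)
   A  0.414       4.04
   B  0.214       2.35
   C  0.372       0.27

Drum 1:
Rachford–Rice: g(ψ₁) = Σ zᵢ(Kᵢ−1)/(1+ψ₁(Kᵢ−1)) = 0.
g(0) = ΣzᵢKᵢ − 1 = 1.276 and g(1) = 1 − Σzᵢ/Kᵢ = -0.571, so a root lies in (0, 1).
Iterate (Newton) starting at ψ₁ = 0.62:
  ψ₁ = 0.620: g = 0.0974, g' = -1.237 → ψ₁ = 0.699
  ψ₁ = 0.699: g = -0.0028, g' = -1.321 → ψ₁ = 0.697
Converged at ψ₁ = 0.697.
Drum-1 compositions:
  A: x = 0.133, y = 0.536
  B: x = 0.110, y = 0.259
  C: x = 0.757, y = 0.204
Drum-2 feed = drum-1 vapor: z₂ = (0.5365, 0.2592, 0.2044).
Drum 2:
Newton–Raphson from ψ₂ = 0.7:
  ψ₂ = 0.700: g = -0.1077, g' = -1.198 → ψ₂ = 0.610
  ψ₂ = 0.610: g = -0.0143, g' = -0.909 → ψ₂ = 0.594
Converged at ψ₂ = 0.594.
  A: x = 0.339, y = 0.671
  B: x = 0.238, y = 0.274
  C: x = 0.423, y = 0.055

V/F (drum 2) = 0.594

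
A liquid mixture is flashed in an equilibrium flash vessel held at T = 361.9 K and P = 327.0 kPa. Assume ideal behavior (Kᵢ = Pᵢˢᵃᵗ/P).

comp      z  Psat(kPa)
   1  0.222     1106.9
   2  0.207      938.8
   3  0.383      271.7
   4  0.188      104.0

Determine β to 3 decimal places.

β = 0.771

Raoult's law: Kᵢ = Pᵢˢᵃᵗ/P = Pᵢˢᵃᵗ/327.0.
  K_1 = 1106.9/327.0 = 3.38502, K_2 = 938.8/327.0 = 2.87095, K_3 = 271.7/327.0 = 0.83089, K_4 = 104.0/327.0 = 0.31804
Newton–Raphson from β = 0.64:
  β = 0.640: g = 0.0857, g' = -0.637 → β = 0.775
  β = 0.775: g = -0.0022, g' = -0.684 → β = 0.771
Converged at β = 0.771.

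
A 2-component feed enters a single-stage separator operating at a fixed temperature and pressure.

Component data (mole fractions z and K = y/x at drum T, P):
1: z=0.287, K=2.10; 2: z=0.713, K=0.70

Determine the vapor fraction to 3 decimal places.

ψ = 0.308

Let ψ = V/F and solve Σ zᵢ(Kᵢ−1)/(1+ψ(Kᵢ−1)) = 0.
g(0) = ΣzᵢKᵢ − 1 = 0.102 and g(1) = 1 − Σzᵢ/Kᵢ = -0.155, so a root lies in (0, 1).
Newton–Raphson from ψ = 0.5:
  ψ = 0.500: g = -0.0480, g' = -0.233 → ψ = 0.294
  ψ = 0.294: g = 0.0038, g' = -0.275 → ψ = 0.308
Converged at ψ = 0.308.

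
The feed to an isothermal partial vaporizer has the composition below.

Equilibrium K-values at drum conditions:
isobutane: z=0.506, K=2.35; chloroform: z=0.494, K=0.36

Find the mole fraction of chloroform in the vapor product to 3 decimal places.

Newton iteration, ψ⁰ = 0.57:
  ψ = 0.570: g = -0.1117, g' = -0.796 → ψ = 0.430
  ψ = 0.430: g = -0.0038, g' = -0.754 → ψ = 0.425
Converged at ψ = 0.425.
Compositions from xᵢ = zᵢ/(1+ψ(Kᵢ−1)), yᵢ = Kᵢxᵢ:
  isobutane: x = 0.322, y = 0.756
  chloroform: x = 0.678, y = 0.244

y_chloroform = 0.244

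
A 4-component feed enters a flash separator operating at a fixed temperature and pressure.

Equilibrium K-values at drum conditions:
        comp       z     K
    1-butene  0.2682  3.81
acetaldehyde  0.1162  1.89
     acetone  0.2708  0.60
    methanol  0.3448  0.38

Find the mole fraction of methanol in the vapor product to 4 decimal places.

y_methanol = 0.1775

Let β = V/F and solve Σ zᵢ(Kᵢ−1)/(1+β(Kᵢ−1)) = 0.
g(0) = ΣzᵢKᵢ − 1 = 0.5350 and g(1) = 1 − Σzᵢ/Kᵢ = -0.4906, so a root lies in (0, 1).
Newton–Raphson from β = 0.43:
  β = 0.4300: g = -0.00624, g' = -0.7920 → β = 0.4221
  β = 0.4221: g = 0.00002, g' = -0.7976 → β = 0.4222
Converged at β = 0.4222.
Compositions from xᵢ = zᵢ/(1+β(Kᵢ−1)), yᵢ = Kᵢxᵢ:
  1-butene: x = 0.1227, y = 0.4674
  acetaldehyde: x = 0.0845, y = 0.1596
  acetone: x = 0.3258, y = 0.1955
  methanol: x = 0.4670, y = 0.1775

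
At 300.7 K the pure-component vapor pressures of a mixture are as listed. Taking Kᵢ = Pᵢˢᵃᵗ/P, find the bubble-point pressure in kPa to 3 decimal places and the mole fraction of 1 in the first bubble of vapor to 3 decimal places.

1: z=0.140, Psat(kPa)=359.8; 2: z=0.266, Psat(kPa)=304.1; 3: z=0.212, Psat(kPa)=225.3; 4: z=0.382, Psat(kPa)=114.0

Pbub = 222.574 kPa, y_1 = 0.226

At the bubble point ψ → 0, so ΣzᵢKᵢ = 1 with Kᵢ = Pᵢˢᵃᵗ/P ⇒ P = ΣzᵢPᵢˢᵃᵗ.
P = 0.140·359.8 + 0.266·304.1 + 0.212·225.3 + 0.382·114.0 = 222.574 kPa
yᵢ = zᵢPᵢˢᵃᵗ/P ⇒ y_1 = 0.140·359.8/222.574 = 0.226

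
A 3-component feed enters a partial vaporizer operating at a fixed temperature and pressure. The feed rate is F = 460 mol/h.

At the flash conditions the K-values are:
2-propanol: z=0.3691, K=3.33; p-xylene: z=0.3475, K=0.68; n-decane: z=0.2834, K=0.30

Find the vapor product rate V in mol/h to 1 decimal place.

V = 207.2 mol/h

Newton iteration, V/F⁰ = 0.5:
  V/F = 0.5000: g = -0.04035, g' = -0.8066 → V/F = 0.4500
  V/F = 0.4500: g = 0.00033, g' = -0.8220 → V/F = 0.4504
Converged at V/F = 0.4504.
Then V = V/F·F = 0.4504·460 = 207.2 mol/h and L = F − V = 252.8 mol/h.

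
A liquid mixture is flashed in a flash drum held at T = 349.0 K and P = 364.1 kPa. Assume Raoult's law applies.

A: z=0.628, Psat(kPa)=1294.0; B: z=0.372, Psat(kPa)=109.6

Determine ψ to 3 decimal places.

ψ = 0.753

Raoult's law: Kᵢ = Pᵢˢᵃᵗ/P = Pᵢˢᵃᵗ/364.1.
  K_A = 1294.0/364.1 = 3.55397, K_B = 109.6/364.1 = 0.30102
Iterate (Newton) starting at ψ = 0.53:
  ψ = 0.530: g = 0.2684, g' = -1.198 → ψ = 0.754
  ψ = 0.754: g = -0.0016, g' = -1.291 → ψ = 0.753
Converged at ψ = 0.753.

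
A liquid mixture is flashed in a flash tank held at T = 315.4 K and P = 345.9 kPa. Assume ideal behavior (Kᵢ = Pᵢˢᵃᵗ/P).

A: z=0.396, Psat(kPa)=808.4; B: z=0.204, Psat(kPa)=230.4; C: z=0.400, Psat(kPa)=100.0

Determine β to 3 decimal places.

β = 0.218

Raoult's law: Kᵢ = Pᵢˢᵃᵗ/P = Pᵢˢᵃᵗ/345.9.
  K_A = 808.4/345.9 = 2.33709, K_B = 230.4/345.9 = 0.66609, K_C = 100.0/345.9 = 0.28910
Let β = V/F and solve Σ zᵢ(Kᵢ−1)/(1+β(Kᵢ−1)) = 0.
g(0) = ΣzᵢKᵢ − 1 = 0.177 and g(1) = 1 − Σzᵢ/Kᵢ = -0.859, so a root lies in (0, 1).
Newton–Raphson from β = 0.42:
  β = 0.420: g = -0.1456, g' = -0.732 → β = 0.221
  β = 0.221: g = -0.0023, g' = -0.733 → β = 0.218
Converged at β = 0.218.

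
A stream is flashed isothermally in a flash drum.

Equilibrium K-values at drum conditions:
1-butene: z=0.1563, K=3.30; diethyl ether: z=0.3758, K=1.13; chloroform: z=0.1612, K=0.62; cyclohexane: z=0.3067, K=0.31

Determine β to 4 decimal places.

β = 0.1716

Rachford–Rice: g(β) = Σ zᵢ(Kᵢ−1)/(1+β(Kᵢ−1)) = 0.
g(0) = ΣzᵢKᵢ − 1 = 0.1355 and g(1) = 1 − Σzᵢ/Kᵢ = -0.6293, so a root lies in (0, 1).
Iterate (Newton) starting at β = 0.5:
  β = 0.5000: g = -0.18564, g' = -0.5603 → β = 0.1687
  β = 0.1687: g = 0.00186, g' = -0.6489 → β = 0.1715
Converged at β = 0.1716.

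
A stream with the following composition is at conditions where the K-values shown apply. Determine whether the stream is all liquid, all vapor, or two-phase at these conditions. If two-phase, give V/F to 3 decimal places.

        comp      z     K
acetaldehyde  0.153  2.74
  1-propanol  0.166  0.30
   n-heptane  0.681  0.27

ΣzᵢKᵢ = 0.653; Σzᵢ/Kᵢ = 3.131.
Since ΣzᵢKᵢ < 1 the mixture is below its bubble point — single liquid phase.

all liquid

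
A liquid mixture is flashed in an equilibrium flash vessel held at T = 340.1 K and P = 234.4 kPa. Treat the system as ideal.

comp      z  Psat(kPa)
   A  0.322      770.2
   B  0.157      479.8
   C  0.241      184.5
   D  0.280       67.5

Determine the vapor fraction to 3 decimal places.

Raoult's law: Kᵢ = Pᵢˢᵃᵗ/P = Pᵢˢᵃᵗ/234.4.
  K_A = 770.2/234.4 = 3.28584, K_B = 479.8/234.4 = 2.04693, K_C = 184.5/234.4 = 0.78712, K_D = 67.5/234.4 = 0.28797
Let ψ = V/F and solve Σ zᵢ(Kᵢ−1)/(1+ψ(Kᵢ−1)) = 0.
Feasibility: ΣzᵢKᵢ = 1.650, Σzᵢ/Kᵢ = 1.453 — both > 1, two phases present.
Newton–Raphson from ψ = 0.3:
  ψ = 0.300: g = 0.2534, g' = -0.934 → ψ = 0.571
  ψ = 0.571: g = 0.0275, g' = -0.801 → ψ = 0.606
  ψ = 0.606: g = -0.0002, g' = -0.814 → ψ = 0.605
Converged at ψ = 0.605.

ψ = 0.605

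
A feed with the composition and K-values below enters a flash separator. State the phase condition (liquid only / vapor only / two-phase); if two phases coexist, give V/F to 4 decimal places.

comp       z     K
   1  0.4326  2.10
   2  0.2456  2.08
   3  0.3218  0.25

two-phase, V/F = 0.6098

ΣzᵢKᵢ = 1.4998; Σzᵢ/Kᵢ = 1.6113.
Both exceed 1, so a two-phase solution exists.
Let ψ = V/F and solve Σ zᵢ(Kᵢ−1)/(1+ψ(Kᵢ−1)) = 0.
Newton iteration, ψ⁰ = 0.34:
  ψ = 0.3400: g = 0.21638, g' = -0.7567 → ψ = 0.6260
  ψ = 0.6260: g = -0.01486, g' = -0.9287 → ψ = 0.6100
  ψ = 0.6100: g = -0.00018, g' = -0.9066 → ψ = 0.6098
Converged at ψ = 0.6098.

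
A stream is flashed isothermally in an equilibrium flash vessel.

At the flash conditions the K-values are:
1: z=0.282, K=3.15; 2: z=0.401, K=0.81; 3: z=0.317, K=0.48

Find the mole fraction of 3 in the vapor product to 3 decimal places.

y_3 = 0.201

Newton iteration, β⁰ = 0.5:
  β = 0.500: g = -0.0148, g' = -0.477 → β = 0.469
Converged at β = 0.469.
Compositions from xᵢ = zᵢ/(1+β(Kᵢ−1)), yᵢ = Kᵢxᵢ:
  1: x = 0.140, y = 0.442
  2: x = 0.440, y = 0.357
  3: x = 0.419, y = 0.201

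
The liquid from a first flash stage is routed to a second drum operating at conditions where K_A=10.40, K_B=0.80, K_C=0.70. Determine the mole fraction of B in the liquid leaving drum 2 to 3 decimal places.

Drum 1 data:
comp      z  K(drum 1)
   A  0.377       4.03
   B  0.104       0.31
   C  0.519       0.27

Drum 1:
Newton–Raphson from ψ₁ = 0.32:
  ψ₁ = 0.320: g = -0.0065, g' = -1.445 → ψ₁ = 0.316
Converged at ψ₁ = 0.316.
Drum-1 compositions:
  A: x = 0.193, y = 0.777
  B: x = 0.133, y = 0.041
  C: x = 0.674, y = 0.182
Drum-2 feed = drum-1 liquid: z₂ = (0.1927, 0.1329, 0.6743).
Drum 2:
Let ψ₂ = V/F and solve Σ zᵢ(Kᵢ−1)/(1+ψ₂(Kᵢ−1)) = 0.
Feasibility: ΣzᵢKᵢ = 2.583, Σzᵢ/Kᵢ = 1.148 — both > 1, two phases present.
Newton–Raphson from ψ₂ = 0.5:
  ψ₂ = 0.500: g = 0.0503, g' = -0.615 → ψ₂ = 0.582
  ψ₂ = 0.582: g = 0.0049, g' = -0.503 → ψ₂ = 0.592
Converged at ψ₂ = 0.592.
  A: x = 0.029, y = 0.305
  B: x = 0.151, y = 0.121
  C: x = 0.820, y = 0.574

x_B (drum 2) = 0.151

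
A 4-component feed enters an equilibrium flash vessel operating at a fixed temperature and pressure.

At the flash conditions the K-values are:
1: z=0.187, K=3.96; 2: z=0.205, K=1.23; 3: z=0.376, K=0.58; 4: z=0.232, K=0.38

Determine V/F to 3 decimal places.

Newton iteration, V/F⁰ = 0.41:
  V/F = 0.410: g = -0.0905, g' = -0.601 → V/F = 0.259
  V/F = 0.259: g = 0.0090, g' = -0.744 → V/F = 0.271
  V/F = 0.271: g = 0.0001, g' = -0.727 → V/F = 0.272
Converged at V/F = 0.272.

V/F = 0.272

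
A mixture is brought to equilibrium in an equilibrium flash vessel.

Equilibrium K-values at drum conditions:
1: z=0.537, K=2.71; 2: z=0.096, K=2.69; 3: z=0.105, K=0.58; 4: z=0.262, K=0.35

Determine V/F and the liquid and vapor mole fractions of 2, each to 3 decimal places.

Material balance + equilibrium reduce to Σ zᵢ(Kᵢ−1)/(1+V/F(Kᵢ−1)) = 0.
Check two-phase: ΣzᵢKᵢ = 1.866 > 1 and Σzᵢ/Kᵢ = 1.163 > 1, so g(0) = 0.866 > 0 and g(1) = -0.163 < 0.
Newton–Raphson from V/F = 0.66:
  V/F = 0.660: g = 0.1488, g' = -0.783 → V/F = 0.850
  V/F = 0.850: g = -0.0084, g' = -0.905 → V/F = 0.841
Converged at V/F = 0.841.
Compositions from xᵢ = zᵢ/(1+V/F(Kᵢ−1)), yᵢ = Kᵢxᵢ:
  1: x = 0.220, y = 0.597
  2: x = 0.040, y = 0.107
  3: x = 0.162, y = 0.094
  4: x = 0.578, y = 0.202

V/F = 0.841, x_2 = 0.040, y_2 = 0.107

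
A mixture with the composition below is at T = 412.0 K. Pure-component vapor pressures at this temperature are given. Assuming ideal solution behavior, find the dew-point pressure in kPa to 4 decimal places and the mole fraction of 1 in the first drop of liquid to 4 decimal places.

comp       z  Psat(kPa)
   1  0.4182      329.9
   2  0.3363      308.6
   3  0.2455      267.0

At the dew point ψ → 1, so Σzᵢ/Kᵢ = 1 with Kᵢ = Pᵢˢᵃᵗ/P ⇒ 1/P = Σzᵢ/Pᵢˢᵃᵗ.
1/P = 0.4182/329.9 + 0.3363/308.6 + 0.2455/267.0 = 0.0032769 ⇒ P = 305.1671 kPa
xᵢ = zᵢP/Pᵢˢᵃᵗ ⇒ x_1 = 0.4182·305.1671/329.9 = 0.3868

Pdew = 305.1671 kPa, x_1 = 0.3868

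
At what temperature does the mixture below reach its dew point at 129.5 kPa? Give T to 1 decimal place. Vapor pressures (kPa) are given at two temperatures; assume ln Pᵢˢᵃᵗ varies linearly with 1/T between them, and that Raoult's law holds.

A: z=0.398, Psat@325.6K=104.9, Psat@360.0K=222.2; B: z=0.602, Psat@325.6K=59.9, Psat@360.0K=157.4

Dew-point temperature: Σzᵢ·P/Pᵢˢᵃᵗ(T) = 1. Interpolate ln Pᵢˢᵃᵗ = aᵢ + bᵢ/T.
  T = 325.6 K: ΣzᵢP/Pᵢˢᵃᵗ = 1.7928
  T = 360.0 K: ΣzᵢP/Pᵢˢᵃᵗ = 0.7272
  T = 342.8 K: ΣzᵢP/Pᵢˢᵃᵗ = 1.1149
  T = 351.4 K: ΣzᵢP/Pᵢˢᵃᵗ = 0.8955
  T = 347.1 K: ΣzᵢP/Pᵢˢᵃᵗ = 0.9978
  T = 345.0 K: ΣzᵢP/Pᵢˢᵃᵗ = 1.0530
Interpolating between 345.0 K and 347.1 K gives T ≈ 347.0 K.

T = 347.0 K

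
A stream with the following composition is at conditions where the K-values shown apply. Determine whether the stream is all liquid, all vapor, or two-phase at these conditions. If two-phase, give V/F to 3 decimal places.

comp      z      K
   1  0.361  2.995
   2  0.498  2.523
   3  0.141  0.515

ΣzᵢKᵢ = 2.410; Σzᵢ/Kᵢ = 0.592.
Since Σzᵢ/Kᵢ < 1 the mixture is above its dew point — single vapor phase.

all vapor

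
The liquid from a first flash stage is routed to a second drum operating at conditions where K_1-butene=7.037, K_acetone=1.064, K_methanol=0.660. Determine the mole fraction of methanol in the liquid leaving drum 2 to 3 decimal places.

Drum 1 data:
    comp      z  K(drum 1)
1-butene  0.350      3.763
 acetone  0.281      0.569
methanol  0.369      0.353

Drum 1:
Material balance + equilibrium reduce to Σ zᵢ(Kᵢ−1)/(1+ψ₁(Kᵢ−1)) = 0.
Check two-phase: ΣzᵢKᵢ = 1.607 > 1 and Σzᵢ/Kᵢ = 1.632 > 1, so g(0) = 0.607 > 0 and g(1) = -0.632 < 0.
Newton–Raphson from ψ₁ = 0.5:
  ψ₁ = 0.500: g = -0.1012, g' = -0.893 → ψ₁ = 0.387
  ψ₁ = 0.387: g = 0.0038, g' = -0.974 → ψ₁ = 0.391
Converged at ψ₁ = 0.391.
Drum-1 compositions:
  1-butene: x = 0.168, y = 0.633
  acetone: x = 0.338, y = 0.192
  methanol: x = 0.494, y = 0.174
Drum-2 feed = drum-1 liquid: z₂ = (0.1683, 0.3379, 0.4938).
Drum 2:
Iterate (Newton) starting at ψ₂ = 0.48:
  ψ₂ = 0.480: g = 0.0811, g' = -0.487 → ψ₂ = 0.647
  ψ₂ = 0.647: g = 0.0128, g' = -0.350 → ψ₂ = 0.683
  ψ₂ = 0.683: g = 0.0003, g' = -0.332 → ψ₂ = 0.684
Converged at ψ₂ = 0.684.
  1-butene: x = 0.033, y = 0.231
  acetone: x = 0.324, y = 0.344
  methanol: x = 0.643, y = 0.425

x_methanol (drum 2) = 0.643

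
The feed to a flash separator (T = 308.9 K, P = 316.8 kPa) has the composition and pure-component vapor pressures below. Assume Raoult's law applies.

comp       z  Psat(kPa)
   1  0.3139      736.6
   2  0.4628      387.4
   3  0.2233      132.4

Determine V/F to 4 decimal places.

V/F = 0.9056

Raoult's law: Kᵢ = Pᵢˢᵃᵗ/P = Pᵢˢᵃᵗ/316.8.
  K_1 = 736.6/316.8 = 2.325126, K_2 = 387.4/316.8 = 1.222854, K_3 = 132.4/316.8 = 0.417929
Material balance + equilibrium reduce to Σ zᵢ(Kᵢ−1)/(1+V/F(Kᵢ−1)) = 0.
Check two-phase: ΣzᵢKᵢ = 1.3891 > 1 and Σzᵢ/Kᵢ = 1.0478 > 1, so g(0) = 0.3891 > 0 and g(1) = -0.0478 < 0.
Newton–Raphson from V/F = 0.5:
  V/F = 0.5000: g = 0.15965, g' = -0.3685 → V/F = 0.9332
  V/F = 0.9332: g = -0.01318, g' = -0.4885 → V/F = 0.9062
  V/F = 0.9062: g = -0.00027, g' = -0.4686 → V/F = 0.9056
Converged at V/F = 0.9056.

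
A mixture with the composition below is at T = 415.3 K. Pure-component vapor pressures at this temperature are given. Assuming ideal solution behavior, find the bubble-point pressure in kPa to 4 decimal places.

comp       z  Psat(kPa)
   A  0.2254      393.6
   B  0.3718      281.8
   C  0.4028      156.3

Pbub = 256.4483 kPa

At the bubble point ψ → 0, so ΣzᵢKᵢ = 1 with Kᵢ = Pᵢˢᵃᵗ/P ⇒ P = ΣzᵢPᵢˢᵃᵗ.
P = 0.2254·393.6 + 0.3718·281.8 + 0.4028·156.3 = 256.4483 kPa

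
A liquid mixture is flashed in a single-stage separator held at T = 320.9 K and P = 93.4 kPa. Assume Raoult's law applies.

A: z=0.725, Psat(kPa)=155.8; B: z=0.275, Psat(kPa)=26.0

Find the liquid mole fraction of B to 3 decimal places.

Raoult's law: Kᵢ = Pᵢˢᵃᵗ/P = Pᵢˢᵃᵗ/93.4.
  K_A = 155.8/93.4 = 1.66809, K_B = 26.0/93.4 = 0.27837
Rachford–Rice: g(ψ) = Σ zᵢ(Kᵢ−1)/(1+ψ(Kᵢ−1)) = 0.
Check two-phase: ΣzᵢKᵢ = 1.286 > 1 and Σzᵢ/Kᵢ = 1.423 > 1, so g(0) = 0.286 > 0 and g(1) = -0.423 < 0.
Binary case is linear: z₁(K₁−1)(1+ψ(K₂−1)) + z₂(K₂−1)(1+ψ(K₁−1)) = 0
⇒ ψ = [z₁(K₁−1)+z₂(K₂−1)] / [−(K₁−1)(K₂−1)] = 0.2859/0.4821 = 0.593
Compositions from xᵢ = zᵢ/(1+ψ(Kᵢ−1)), yᵢ = Kᵢxᵢ:
  A: x = 0.519, y = 0.866
  B: x = 0.481, y = 0.134

x_B = 0.481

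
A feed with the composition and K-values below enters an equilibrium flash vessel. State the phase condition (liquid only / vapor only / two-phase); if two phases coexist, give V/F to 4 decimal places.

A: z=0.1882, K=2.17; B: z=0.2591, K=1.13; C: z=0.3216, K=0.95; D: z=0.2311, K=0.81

ΣzᵢKᵢ = 1.1939; Σzᵢ/Kᵢ = 0.9399.
Since Σzᵢ/Kᵢ < 1 the mixture is above its dew point — single vapor phase.

vapor only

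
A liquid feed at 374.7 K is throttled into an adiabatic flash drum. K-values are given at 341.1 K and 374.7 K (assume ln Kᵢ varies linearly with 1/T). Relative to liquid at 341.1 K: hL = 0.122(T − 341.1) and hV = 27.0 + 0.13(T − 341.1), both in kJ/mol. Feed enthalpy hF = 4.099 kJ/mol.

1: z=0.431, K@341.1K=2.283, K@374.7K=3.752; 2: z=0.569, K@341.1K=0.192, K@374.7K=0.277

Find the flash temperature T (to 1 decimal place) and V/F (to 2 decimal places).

T = 344.5 K, V/F = 0.14

Adiabatic flash: solve Rachford–Rice at each trial T, then check hF = ψ·hV(T) + (1−ψ)·hL(T).
  T = 341.1 K: K = (2.283, 0.192), RR gives ψ = 0.090, H_out = 2.428 kJ/mol
  T = 374.7 K: K = (3.752, 0.277), RR gives ψ = 0.389, H_out = 14.717 kJ/mol
  T = 357.9 K: K = (2.961, 0.233), RR gives ψ = 0.271, H_out = 9.416 kJ/mol
  T = 349.5 K: K = (2.608, 0.212), RR gives ψ = 0.193, H_out = 6.249 kJ/mol
  T = 345.3 K: K = (2.442, 0.202), RR gives ψ = 0.145, H_out = 4.443 kJ/mol
  T = 343.2 K: K = (2.362, 0.197), RR gives ψ = 0.119, H_out = 3.466 kJ/mol
  T = 344.2 K: K = (2.400, 0.199), RR gives ψ = 0.132, H_out = 3.938 kJ/mol
  T = 344.8 K: K = (2.423, 0.201), RR gives ψ = 0.139, H_out = 4.215 kJ/mol
Linear interpolation between T = 344.2 (H_out = 3.938) and T = 344.8 (H_out = 4.215) on hF = 4.099 gives T ≈ 344.5 K, at which ψ = 0.14.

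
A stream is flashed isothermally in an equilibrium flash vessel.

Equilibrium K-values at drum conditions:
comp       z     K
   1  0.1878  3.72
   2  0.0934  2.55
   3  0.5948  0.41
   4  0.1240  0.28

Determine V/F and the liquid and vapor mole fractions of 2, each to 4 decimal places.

Material balance + equilibrium reduce to Σ zᵢ(Kᵢ−1)/(1+V/F(Kᵢ−1)) = 0.
Check two-phase: ΣzᵢKᵢ = 1.2154 > 1 and Σzᵢ/Kᵢ = 1.9807 > 1, so g(0) = 0.2154 > 0 and g(1) = -0.9807 < 0.
Newton iteration, V/F⁰ = 0.31:
  V/F = 0.3100: g = -0.16950, g' = -0.9280 → V/F = 0.1273
  V/F = 0.1273: g = 0.02257, g' = -1.2429 → V/F = 0.1455
  V/F = 0.1455: g = 0.00049, g' = -1.1906 → V/F = 0.1459
Converged at V/F = 0.1459.
Compositions from xᵢ = zᵢ/(1+V/F(Kᵢ−1)), yᵢ = Kᵢxᵢ:
  1: x = 0.1344, y = 0.5001
  2: x = 0.0762, y = 0.1942
  3: x = 0.6508, y = 0.2668
  4: x = 0.1386, y = 0.0388

V/F = 0.1459, x_2 = 0.0762, y_2 = 0.1942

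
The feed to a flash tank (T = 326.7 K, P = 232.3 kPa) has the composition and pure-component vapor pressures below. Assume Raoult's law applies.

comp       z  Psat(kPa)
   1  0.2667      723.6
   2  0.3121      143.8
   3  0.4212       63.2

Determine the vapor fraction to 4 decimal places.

ψ = 0.1102

Raoult's law: Kᵢ = Pᵢˢᵃᵗ/P = Pᵢˢᵃᵗ/232.3.
  K_1 = 723.6/232.3 = 3.114938, K_2 = 143.8/232.3 = 0.619027, K_3 = 63.2/232.3 = 0.272062
Material balance + equilibrium reduce to Σ zᵢ(Kᵢ−1)/(1+ψ(Kᵢ−1)) = 0.
g(0) = ΣzᵢKᵢ − 1 = 0.1385 and g(1) = 1 − Σzᵢ/Kᵢ = -1.1380, so a root lies in (0, 1).
Newton–Raphson from ψ = 0.37:
  ψ = 0.3700: g = -0.24161, g' = -0.8549 → ψ = 0.0874
  ψ = 0.0874: g = 0.02564, g' = -1.1528 → ψ = 0.1096
  ψ = 0.1096: g = 0.00061, g' = -1.0991 → ψ = 0.1102
Converged at ψ = 0.1102.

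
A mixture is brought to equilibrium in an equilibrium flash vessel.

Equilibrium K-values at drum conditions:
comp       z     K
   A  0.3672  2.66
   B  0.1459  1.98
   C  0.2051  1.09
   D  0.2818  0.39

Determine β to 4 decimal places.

Let β = V/F and solve Σ zᵢ(Kᵢ−1)/(1+β(Kᵢ−1)) = 0.
g(0) = ΣzᵢKᵢ − 1 = 0.5991 and g(1) = 1 − Σzᵢ/Kᵢ = -0.1225, so a root lies in (0, 1).
Iterate (Newton) starting at β = 0.5:
  β = 0.5000: g = 0.19938, g' = -0.5839 → β = 0.8415
  β = 0.8415: g = -0.00336, g' = -0.6623 → β = 0.8364
Converged at β = 0.8364.

β = 0.8364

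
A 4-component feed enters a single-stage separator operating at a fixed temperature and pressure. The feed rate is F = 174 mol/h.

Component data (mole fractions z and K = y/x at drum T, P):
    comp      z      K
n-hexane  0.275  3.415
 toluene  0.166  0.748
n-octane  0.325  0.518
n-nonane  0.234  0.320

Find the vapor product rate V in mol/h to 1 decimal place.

V = 43.4 mol/h

Material balance + equilibrium reduce to Σ zᵢ(Kᵢ−1)/(1+V/F(Kᵢ−1)) = 0.
Check two-phase: ΣzᵢKᵢ = 1.307 > 1 and Σzᵢ/Kᵢ = 1.661 > 1, so g(0) = 0.307 > 0 and g(1) = -0.661 < 0.
Newton iteration, V/F⁰ = 0.5:
  V/F = 0.500: g = -0.1945, g' = -0.722 → V/F = 0.231
  V/F = 0.231: g = 0.0171, g' = -0.921 → V/F = 0.249
  V/F = 0.249: g = 0.0003, g' = -0.891 → V/F = 0.250
Converged at V/F = 0.250.
Then V = V/F·F = 0.2496·174 = 43.4 mol/h and L = F − V = 130.6 mol/h.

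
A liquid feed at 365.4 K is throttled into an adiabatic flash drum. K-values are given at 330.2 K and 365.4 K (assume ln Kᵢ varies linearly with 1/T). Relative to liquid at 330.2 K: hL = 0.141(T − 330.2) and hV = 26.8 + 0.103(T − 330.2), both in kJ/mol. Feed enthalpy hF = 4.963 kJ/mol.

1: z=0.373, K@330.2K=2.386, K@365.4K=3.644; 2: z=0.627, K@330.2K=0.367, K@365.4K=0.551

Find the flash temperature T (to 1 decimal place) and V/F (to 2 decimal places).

Adiabatic flash: solve Rachford–Rice at each trial T, then check hF = ψ·hV(T) + (1−ψ)·hL(T).
  T = 330.2 K: K = (2.386, 0.367), RR gives ψ = 0.137, H_out = 3.668 kJ/mol
  T = 365.4 K: K = (3.644, 0.551), RR gives ψ = 0.594, H_out = 20.078 kJ/mol
  T = 347.8 K: K = (2.980, 0.454), RR gives ψ = 0.367, H_out = 12.071 kJ/mol
  T = 339.0 K: K = (2.674, 0.409), RR gives ψ = 0.257, H_out = 8.047 kJ/mol
  T = 334.6 K: K = (2.528, 0.388), RR gives ψ = 0.199, H_out = 5.922 kJ/mol
  T = 332.4 K: K = (2.456, 0.377), RR gives ψ = 0.169, H_out = 4.814 kJ/mol
Linear interpolation between T = 332.4 (H_out = 4.814) and T = 334.6 (H_out = 5.922) on hF = 4.963 gives T ≈ 332.7 K, at which ψ = 0.17.

T = 332.7 K, V/F = 0.17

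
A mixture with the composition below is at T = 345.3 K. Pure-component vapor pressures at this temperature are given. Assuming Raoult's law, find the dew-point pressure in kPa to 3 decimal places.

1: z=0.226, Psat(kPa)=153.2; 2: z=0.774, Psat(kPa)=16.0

Pdew = 20.060 kPa

At the dew point ψ → 1, so Σzᵢ/Kᵢ = 1 with Kᵢ = Pᵢˢᵃᵗ/P ⇒ 1/P = Σzᵢ/Pᵢˢᵃᵗ.
1/P = 0.226/153.2 + 0.774/16.0 = 0.049850 ⇒ P = 20.060 kPa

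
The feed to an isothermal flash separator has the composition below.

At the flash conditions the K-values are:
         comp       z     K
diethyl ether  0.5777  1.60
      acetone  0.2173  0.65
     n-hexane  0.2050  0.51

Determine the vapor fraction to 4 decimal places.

ψ = 0.6636

Let ψ = V/F and solve Σ zᵢ(Kᵢ−1)/(1+ψ(Kᵢ−1)) = 0.
Check two-phase: ΣzᵢKᵢ = 1.1701 > 1 and Σzᵢ/Kᵢ = 1.0973 > 1, so g(0) = 0.1701 > 0 and g(1) = -0.0973 < 0.
Newton–Raphson from ψ = 0.5:
  ψ = 0.5000: g = 0.04140, g' = -0.2485 → ψ = 0.6666
  ψ = 0.6666: g = -0.00078, g' = -0.2599 → ψ = 0.6636
Converged at ψ = 0.6636.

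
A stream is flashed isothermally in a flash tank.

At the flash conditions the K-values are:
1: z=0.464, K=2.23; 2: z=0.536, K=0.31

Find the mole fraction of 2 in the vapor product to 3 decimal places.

y_2 = 0.199

Let ψ = V/F and solve Σ zᵢ(Kᵢ−1)/(1+ψ(Kᵢ−1)) = 0.
Check two-phase: ΣzᵢKᵢ = 1.201 > 1 and Σzᵢ/Kᵢ = 1.937 > 1, so g(0) = 0.201 > 0 and g(1) = -0.937 < 0.
Iterate (Newton) starting at ψ = 0.59:
  ψ = 0.590: g = -0.2931, g' = -0.962 → ψ = 0.285
  ψ = 0.285: g = -0.0380, g' = -0.780 → ψ = 0.237
Converged at ψ = 0.237.
Compositions from xᵢ = zᵢ/(1+ψ(Kᵢ−1)), yᵢ = Kᵢxᵢ:
  1: x = 0.359, y = 0.801
  2: x = 0.641, y = 0.199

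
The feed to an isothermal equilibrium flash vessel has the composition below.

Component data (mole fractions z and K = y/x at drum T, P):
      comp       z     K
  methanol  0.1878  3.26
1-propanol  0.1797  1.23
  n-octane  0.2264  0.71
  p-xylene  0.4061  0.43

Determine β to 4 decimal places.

β = 0.2013

Material balance + equilibrium reduce to Σ zᵢ(Kᵢ−1)/(1+β(Kᵢ−1)) = 0.
g(0) = ΣzᵢKᵢ − 1 = 0.1686 and g(1) = 1 − Σzᵢ/Kᵢ = -0.4670, so a root lies in (0, 1).
Newton iteration, β⁰ = 0.51:
  β = 0.5100: g = -0.16924, g' = -0.5031 → β = 0.1736
  β = 0.1736: g = 0.01853, g' = -0.6872 → β = 0.2006
  β = 0.2006: g = 0.00048, g' = -0.6525 → β = 0.2013
Converged at β = 0.2013.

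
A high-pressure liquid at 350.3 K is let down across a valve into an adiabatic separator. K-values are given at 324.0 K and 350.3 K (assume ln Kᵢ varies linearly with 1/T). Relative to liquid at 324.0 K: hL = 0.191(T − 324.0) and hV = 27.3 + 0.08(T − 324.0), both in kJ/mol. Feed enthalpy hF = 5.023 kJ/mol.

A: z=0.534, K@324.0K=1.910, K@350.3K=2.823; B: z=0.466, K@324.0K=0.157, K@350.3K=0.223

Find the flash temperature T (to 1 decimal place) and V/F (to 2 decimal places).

T = 326.6 K, V/F = 0.17

Adiabatic flash: solve Rachford–Rice at each trial T, then check hF = ψ·hV(T) + (1−ψ)·hL(T).
  T = 324.0 K: K = (1.910, 0.157), RR gives ψ = 0.121, H_out = 3.313 kJ/mol
  T = 350.3 K: K = (2.823, 0.223), RR gives ψ = 0.432, H_out = 15.547 kJ/mol
  T = 337.1 K: K = (2.338, 0.188), RR gives ψ = 0.310, H_out = 10.504 kJ/mol
  T = 330.6 K: K = (2.119, 0.172), RR gives ψ = 0.229, H_out = 7.339 kJ/mol
  T = 327.3 K: K = (2.013, 0.165), RR gives ψ = 0.179, H_out = 5.455 kJ/mol
  T = 325.6 K: K = (1.959, 0.161), RR gives ψ = 0.151, H_out = 4.388 kJ/mol
Linear interpolation between T = 325.6 (H_out = 4.388) and T = 327.3 (H_out = 5.455) on hF = 5.023 gives T ≈ 326.6 K, at which ψ = 0.17.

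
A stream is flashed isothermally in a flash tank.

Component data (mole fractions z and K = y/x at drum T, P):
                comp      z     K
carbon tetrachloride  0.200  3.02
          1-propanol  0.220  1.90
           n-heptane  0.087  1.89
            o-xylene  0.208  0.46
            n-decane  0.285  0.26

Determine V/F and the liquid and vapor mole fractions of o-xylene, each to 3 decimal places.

V/F = 0.379, x_o-xylene = 0.262, y_o-xylene = 0.120

Newton–Raphson from V/F = 0.42:
  V/F = 0.420: g = -0.0327, g' = -0.799 → V/F = 0.379
Converged at V/F = 0.379.
Compositions from xᵢ = zᵢ/(1+V/F(Kᵢ−1)), yᵢ = Kᵢxᵢ:
  carbon tetrachloride: x = 0.113, y = 0.342
  1-propanol: x = 0.164, y = 0.312
  n-heptane: x = 0.065, y = 0.123
  o-xylene: x = 0.262, y = 0.120
  n-decane: x = 0.396, y = 0.103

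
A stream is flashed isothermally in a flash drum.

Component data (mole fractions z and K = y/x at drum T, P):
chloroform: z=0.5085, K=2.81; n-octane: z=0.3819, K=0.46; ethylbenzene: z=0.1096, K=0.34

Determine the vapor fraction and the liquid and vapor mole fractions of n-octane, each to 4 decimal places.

Let ψ = V/F and solve Σ zᵢ(Kᵢ−1)/(1+ψ(Kᵢ−1)) = 0.
Feasibility: ΣzᵢKᵢ = 1.6418, Σzᵢ/Kᵢ = 1.3335 — both > 1, two phases present.
Newton–Raphson from ψ = 0.5:
  ψ = 0.5000: g = 0.09268, g' = -0.7744 → ψ = 0.6197
  ψ = 0.6197: g = 0.00148, g' = -0.7583 → ψ = 0.6216
Converged at ψ = 0.6216.
Compositions from xᵢ = zᵢ/(1+ψ(Kᵢ−1)), yᵢ = Kᵢxᵢ:
  chloroform: x = 0.2393, y = 0.6724
  n-octane: x = 0.5749, y = 0.2644
  ethylbenzene: x = 0.1858, y = 0.0632

ψ = 0.6216, x_n-octane = 0.5749, y_n-octane = 0.2644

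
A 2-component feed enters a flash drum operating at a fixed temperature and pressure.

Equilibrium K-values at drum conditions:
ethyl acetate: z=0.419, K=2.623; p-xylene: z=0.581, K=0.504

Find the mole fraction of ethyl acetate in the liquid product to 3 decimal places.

x_ethyl acetate = 0.234

Rachford–Rice: g(β) = Σ zᵢ(Kᵢ−1)/(1+β(Kᵢ−1)) = 0.
Feasibility: ΣzᵢKᵢ = 1.392, Σzᵢ/Kᵢ = 1.313 — both > 1, two phases present.
Binary case is linear: z₁(K₁−1)(1+β(K₂−1)) + z₂(K₂−1)(1+β(K₁−1)) = 0
⇒ β = [z₁(K₁−1)+z₂(K₂−1)] / [−(K₁−1)(K₂−1)] = 0.3919/0.8050 = 0.487
Compositions from xᵢ = zᵢ/(1+β(Kᵢ−1)), yᵢ = Kᵢxᵢ:
  ethyl acetate: x = 0.234, y = 0.614
  p-xylene: x = 0.766, y = 0.386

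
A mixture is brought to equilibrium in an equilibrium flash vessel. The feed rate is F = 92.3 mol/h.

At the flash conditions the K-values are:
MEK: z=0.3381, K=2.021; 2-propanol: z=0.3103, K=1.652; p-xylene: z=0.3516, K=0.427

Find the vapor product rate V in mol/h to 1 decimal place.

V = 65.3 mol/h

Material balance + equilibrium reduce to Σ zᵢ(Kᵢ−1)/(1+ψ(Kᵢ−1)) = 0.
Feasibility: ΣzᵢKᵢ = 1.3460, Σzᵢ/Kᵢ = 1.1785 — both > 1, two phases present.
Iterate (Newton) starting at ψ = 0.5:
  ψ = 0.5000: g = 0.09875, g' = -0.4563 → ψ = 0.7164
  ψ = 0.7164: g = -0.00450, g' = -0.5111 → ψ = 0.7076
Converged at ψ = 0.7076.
Then V = ψ·F = 0.7076·92.3 = 65.3 mol/h and L = F − V = 27.0 mol/h.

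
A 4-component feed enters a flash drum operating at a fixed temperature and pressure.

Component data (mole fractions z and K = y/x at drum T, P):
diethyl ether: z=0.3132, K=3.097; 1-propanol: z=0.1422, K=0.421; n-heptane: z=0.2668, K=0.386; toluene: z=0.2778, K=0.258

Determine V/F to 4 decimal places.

Rachford–Rice: g(V/F) = Σ zᵢ(Kᵢ−1)/(1+V/F(Kᵢ−1)) = 0.
Check two-phase: ΣzᵢKᵢ = 1.2045 > 1 and Σzᵢ/Kᵢ = 2.2068 > 1, so g(0) = 0.2045 > 0 and g(1) = -1.2068 < 0.
Newton iteration, V/F⁰ = 0.52:
  V/F = 0.5200: g = -0.37989, g' = -1.0353 → V/F = 0.1531
  V/F = 0.1531: g = -0.00649, g' = -1.1639 → V/F = 0.1475
Converged at V/F = 0.1475.

V/F = 0.1475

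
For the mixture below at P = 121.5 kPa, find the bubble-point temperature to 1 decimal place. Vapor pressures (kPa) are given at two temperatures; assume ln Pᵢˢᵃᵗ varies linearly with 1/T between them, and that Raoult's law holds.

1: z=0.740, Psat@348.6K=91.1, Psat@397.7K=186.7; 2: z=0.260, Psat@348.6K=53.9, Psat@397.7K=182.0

Bubble-point temperature: ΣzᵢPᵢˢᵃᵗ(T) = P. Interpolate ln Pᵢˢᵃᵗ = aᵢ + bᵢ/T.
  T = 348.6 K: ΣzᵢPᵢˢᵃᵗ = 81.43 kPa
  T = 397.7 K: ΣzᵢPᵢˢᵃᵗ = 185.48 kPa
  T = 373.1 K: ΣzᵢPᵢˢᵃᵗ = 125.51 kPa
  T = 360.9 K: ΣzᵢPᵢˢᵃᵗ = 101.79 kPa
  T = 367.0 K: ΣzᵢPᵢˢᵃᵗ = 113.19 kPa
  T = 370.1 K: ΣzᵢPᵢˢᵃᵗ = 119.33 kPa
  T = 371.6 K: ΣzᵢPᵢˢᵃᵗ = 122.39 kPa
Interpolating between 370.1 K and 371.6 K gives T ≈ 371.2 K.

T = 371.2 K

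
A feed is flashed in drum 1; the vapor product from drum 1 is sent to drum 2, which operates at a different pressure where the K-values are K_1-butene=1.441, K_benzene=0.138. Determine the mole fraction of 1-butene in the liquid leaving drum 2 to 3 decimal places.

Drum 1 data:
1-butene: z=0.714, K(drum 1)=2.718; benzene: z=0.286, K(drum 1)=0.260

Drum 1:
Binary case is linear: z₁(K₁−1)(1+ψ₁(K₂−1)) + z₂(K₂−1)(1+ψ₁(K₁−1)) = 0
⇒ ψ₁ = [z₁(K₁−1)+z₂(K₂−1)] / [−(K₁−1)(K₂−1)] = 1.0150/1.2713 = 0.798
Drum-1 compositions:
  1-butene: x = 0.301, y = 0.818
  benzene: x = 0.699, y = 0.182
Drum-2 feed = drum-1 vapor: z₂ = (0.8183, 0.1817).
Drum 2:
Rachford–Rice: g(ψ₂) = Σ zᵢ(Kᵢ−1)/(1+ψ₂(Kᵢ−1)) = 0.
Feasibility: ΣzᵢKᵢ = 1.204, Σzᵢ/Kᵢ = 1.885 — both > 1, two phases present.
Iterate (Newton) starting at ψ₂ = 0.5:
  ψ₂ = 0.500: g = 0.0204, g' = -0.524 → ψ₂ = 0.539
  ψ₂ = 0.539: g = -0.0010, g' = -0.575 → ψ₂ = 0.537
Converged at ψ₂ = 0.537.
  1-butene: x = 0.662, y = 0.953
  benzene: x = 0.338, y = 0.047

x_1-butene (drum 2) = 0.662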